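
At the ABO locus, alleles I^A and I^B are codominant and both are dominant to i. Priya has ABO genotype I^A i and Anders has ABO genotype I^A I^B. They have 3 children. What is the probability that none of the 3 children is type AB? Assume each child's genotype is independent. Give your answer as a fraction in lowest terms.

ABO cross I^A i × I^A I^B → 1/2 A, 1/4 B, 1/4 AB.
So P(type AB) = 1/4 per child.
P(not type AB) = 3/4 for one child; (3/4)^3 = 27/64.

27/64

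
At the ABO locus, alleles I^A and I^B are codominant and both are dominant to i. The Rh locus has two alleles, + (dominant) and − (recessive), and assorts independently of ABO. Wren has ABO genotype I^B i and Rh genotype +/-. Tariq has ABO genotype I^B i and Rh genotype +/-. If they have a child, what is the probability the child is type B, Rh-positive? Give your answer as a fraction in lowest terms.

9/16

ABO cross I^B i × I^B i → offspring phenotypes: 1/4 O, 3/4 B.
Rh cross +/- × +/- → 3/4 Rh+, 1/4 Rh-.
Independent loci: P(type B, Rh-positive) = 3/4 × 3/4 = 9/16.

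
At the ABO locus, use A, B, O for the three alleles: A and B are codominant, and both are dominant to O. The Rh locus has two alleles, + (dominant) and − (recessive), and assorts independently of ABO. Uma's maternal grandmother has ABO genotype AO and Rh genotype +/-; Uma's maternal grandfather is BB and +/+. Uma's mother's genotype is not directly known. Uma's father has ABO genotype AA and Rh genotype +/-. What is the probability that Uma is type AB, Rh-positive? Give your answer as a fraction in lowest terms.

Uma's mother's ABO genotype from AO × BB: 1/2 AB, 1/2 BO.
Crossing each possibility with the father AA and summing P(type AB): 1/2·1/2 + 1/2·1/2 = 1/2.
Similarly for Rh via the mother's Rh distribution: P(Rh+) = 7/8.
Independent loci: 1/2 × 7/8 = 7/16.

7/16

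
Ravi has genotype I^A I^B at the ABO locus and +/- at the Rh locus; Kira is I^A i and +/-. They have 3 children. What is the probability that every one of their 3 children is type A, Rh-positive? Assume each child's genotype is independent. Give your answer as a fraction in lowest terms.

ABO cross I^A I^B × I^A i → 1/2 A, 1/4 B, 1/4 AB.
Rh cross +/- × +/- → 3/4 Rh+, 1/4 Rh-; so P(type A, Rh-positive) = 1/2 × 3/4 = 3/8 per child.
All 3 independent: (3/8)^3 = 27/512.

27/512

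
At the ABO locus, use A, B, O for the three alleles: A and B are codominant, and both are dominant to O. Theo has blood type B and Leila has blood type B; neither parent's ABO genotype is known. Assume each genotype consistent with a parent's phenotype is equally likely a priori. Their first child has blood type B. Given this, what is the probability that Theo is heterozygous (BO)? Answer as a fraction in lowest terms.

Possible genotypes: Theo ∈ {BB, BO}; Leila ∈ {BB, BO}.
Weight each parental genotype pair by prior × P(type-B child):
  BB × BB: posterior weight 4/15.
  BB × BO: posterior weight 4/15.
  BO × BB: posterior weight 4/15.
  BO × BO: posterior weight 1/5.
Sum the posterior weight over pairs where Theo is BO: 7/15.

7/15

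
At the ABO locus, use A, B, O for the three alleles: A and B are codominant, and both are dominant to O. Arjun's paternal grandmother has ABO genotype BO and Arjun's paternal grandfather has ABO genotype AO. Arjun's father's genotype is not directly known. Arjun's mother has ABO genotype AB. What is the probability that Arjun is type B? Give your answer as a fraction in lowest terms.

Arjun's father's ABO genotype from BO × AO: 1/4 AB, 1/4 AO, 1/4 BO, 1/4 OO.
Crossing each possibility with the mother AB and summing P(type B): 1/4·1/4 + 1/4·1/4 + 1/4·1/2 + 1/4·1/2 = 3/8.

3/8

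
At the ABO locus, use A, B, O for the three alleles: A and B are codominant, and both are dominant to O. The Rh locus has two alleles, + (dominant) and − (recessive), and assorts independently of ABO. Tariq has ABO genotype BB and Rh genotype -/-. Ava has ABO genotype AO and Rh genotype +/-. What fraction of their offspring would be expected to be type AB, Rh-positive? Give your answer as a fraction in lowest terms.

ABO cross BB × AO → offspring phenotypes: 1/2 B, 1/2 AB.
Rh cross -/- × +/- → 1/2 Rh+, 1/2 Rh-.
Independent loci: P(type AB, Rh-positive) = 1/2 × 1/2 = 1/4.

1/4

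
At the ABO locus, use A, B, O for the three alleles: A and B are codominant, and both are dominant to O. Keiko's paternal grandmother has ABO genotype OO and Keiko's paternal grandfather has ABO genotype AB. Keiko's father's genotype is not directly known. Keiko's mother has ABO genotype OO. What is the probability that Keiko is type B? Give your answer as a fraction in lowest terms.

Keiko's father's ABO genotype from OO × AB: 1/2 AO, 1/2 BO.
Crossing each possibility with the mother OO and summing P(type B): 1/2·0 + 1/2·1/2 = 1/4.

1/4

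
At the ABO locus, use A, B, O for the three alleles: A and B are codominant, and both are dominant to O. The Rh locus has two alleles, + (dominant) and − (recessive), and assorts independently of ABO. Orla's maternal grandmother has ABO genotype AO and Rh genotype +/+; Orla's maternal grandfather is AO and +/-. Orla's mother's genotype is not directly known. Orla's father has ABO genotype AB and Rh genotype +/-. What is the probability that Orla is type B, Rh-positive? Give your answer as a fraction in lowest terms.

7/32

Orla's mother's ABO genotype from AO × AO: 1/4 AA, 1/2 AO, 1/4 OO.
Crossing each possibility with the father AB and summing P(type B): 1/4·0 + 1/2·1/4 + 1/4·1/2 = 1/4.
Similarly for Rh via the mother's Rh distribution: P(Rh+) = 7/8.
Independent loci: 1/4 × 7/8 = 7/32.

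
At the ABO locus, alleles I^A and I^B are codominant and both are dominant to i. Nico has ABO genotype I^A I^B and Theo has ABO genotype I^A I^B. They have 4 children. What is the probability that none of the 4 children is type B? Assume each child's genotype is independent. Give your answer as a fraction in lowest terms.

81/256

ABO cross I^A I^B × I^A I^B → 1/4 A, 1/4 B, 1/2 AB.
So P(type B) = 1/4 per child.
P(not type B) = 3/4 for one child; (3/4)^4 = 81/256.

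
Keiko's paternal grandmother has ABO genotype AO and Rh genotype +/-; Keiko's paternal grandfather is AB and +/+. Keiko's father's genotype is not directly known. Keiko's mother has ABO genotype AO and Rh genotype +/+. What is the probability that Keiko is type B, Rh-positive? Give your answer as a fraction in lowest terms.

1/8

Keiko's father's ABO genotype from AO × AB: 1/4 AA, 1/4 AB, 1/4 AO, 1/4 BO.
Crossing each possibility with the mother AO and summing P(type B): 1/4·0 + 1/4·1/4 + 1/4·0 + 1/4·1/4 = 1/8.
Similarly for Rh via the father's Rh distribution: P(Rh+) = 1.
Independent loci: 1/8 × 1 = 1/8.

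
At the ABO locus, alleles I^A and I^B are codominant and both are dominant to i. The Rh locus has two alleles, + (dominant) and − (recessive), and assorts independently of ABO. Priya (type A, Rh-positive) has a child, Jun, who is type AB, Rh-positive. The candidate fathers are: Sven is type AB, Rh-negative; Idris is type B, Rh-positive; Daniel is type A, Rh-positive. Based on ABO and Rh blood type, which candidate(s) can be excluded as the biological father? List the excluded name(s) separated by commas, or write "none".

Daniel

A candidate is excluded only if no genotype consistent with his phenotype could produce a type AB, Rh-positive child with a type A, Rh-positive mother.
Daniel (type A, Rh+): no genotype consistent with that phenotype can produce a type-AB Rh+ child with a type-A mother.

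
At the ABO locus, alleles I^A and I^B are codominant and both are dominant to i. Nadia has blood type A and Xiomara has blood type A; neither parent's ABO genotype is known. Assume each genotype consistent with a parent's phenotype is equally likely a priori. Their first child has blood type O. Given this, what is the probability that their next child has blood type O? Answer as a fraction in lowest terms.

Possible genotypes: Nadia ∈ {I^A I^A, I^A i}; Xiomara ∈ {I^A I^A, I^A i}.
Weight each parental genotype pair by prior × P(type-O child):
  I^A i × I^A i: posterior weight 1; P(next child type O) = 1/4.
Weighted sum = 1/4.

1/4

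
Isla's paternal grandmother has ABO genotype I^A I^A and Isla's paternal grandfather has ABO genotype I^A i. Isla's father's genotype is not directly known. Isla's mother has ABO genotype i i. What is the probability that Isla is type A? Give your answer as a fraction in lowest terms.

Isla's father's ABO genotype from I^A I^A × I^A i: 1/2 I^A I^A, 1/2 I^A i.
Crossing each possibility with the mother i i and summing P(type A): 1/2·1 + 1/2·1/2 = 3/4.

3/4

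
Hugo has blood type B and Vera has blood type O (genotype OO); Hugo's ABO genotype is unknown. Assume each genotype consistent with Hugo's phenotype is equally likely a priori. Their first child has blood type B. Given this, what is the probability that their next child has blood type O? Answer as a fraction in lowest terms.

1/6

Possible genotypes: Hugo ∈ {BB, BO}; Vera ∈ {OO}.
Weight each parental genotype pair by prior × P(type-B child):
  BB × OO: posterior weight 2/3; P(next child type O) = 0.
  BO × OO: posterior weight 1/3; P(next child type O) = 1/2.
Weighted sum = 1/6.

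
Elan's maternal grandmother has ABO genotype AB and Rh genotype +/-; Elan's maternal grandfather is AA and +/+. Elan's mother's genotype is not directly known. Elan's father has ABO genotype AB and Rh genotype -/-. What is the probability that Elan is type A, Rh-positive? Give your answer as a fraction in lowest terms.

9/32

Elan's mother's ABO genotype from AB × AA: 1/2 AA, 1/2 AB.
Crossing each possibility with the father AB and summing P(type A): 1/2·1/2 + 1/2·1/4 = 3/8.
Similarly for Rh via the mother's Rh distribution: P(Rh+) = 3/4.
Independent loci: 3/8 × 3/4 = 9/32.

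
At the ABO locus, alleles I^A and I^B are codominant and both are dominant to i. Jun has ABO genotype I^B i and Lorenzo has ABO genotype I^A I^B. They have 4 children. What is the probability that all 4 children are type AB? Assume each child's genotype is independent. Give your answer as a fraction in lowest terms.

ABO cross I^B i × I^A I^B → 1/4 A, 1/2 B, 1/4 AB.
So P(type AB) = 1/4 per child.
All 4 independent: (1/4)^4 = 1/256.

1/256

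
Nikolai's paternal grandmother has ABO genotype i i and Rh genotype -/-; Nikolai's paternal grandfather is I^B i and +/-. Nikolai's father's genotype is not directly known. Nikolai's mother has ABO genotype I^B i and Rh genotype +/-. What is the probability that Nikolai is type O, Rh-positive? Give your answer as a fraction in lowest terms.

Nikolai's father's ABO genotype from i i × I^B i: 1/2 I^B i, 1/2 i i.
Crossing each possibility with the mother I^B i and summing P(type O): 1/2·1/4 + 1/2·1/2 = 3/8.
Similarly for Rh via the father's Rh distribution: P(Rh+) = 5/8.
Independent loci: 3/8 × 5/8 = 15/64.

15/64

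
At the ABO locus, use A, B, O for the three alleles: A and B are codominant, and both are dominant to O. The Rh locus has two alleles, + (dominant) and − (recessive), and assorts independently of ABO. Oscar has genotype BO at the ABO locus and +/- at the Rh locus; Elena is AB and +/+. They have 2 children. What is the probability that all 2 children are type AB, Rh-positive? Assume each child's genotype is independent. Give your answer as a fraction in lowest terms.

ABO cross BO × AB → 1/4 A, 1/2 B, 1/4 AB.
Rh cross +/- × +/+ → 1 Rh+; so P(type AB, Rh-positive) = 1/4 × 1 = 1/4 per child.
All 2 independent: (1/4)^2 = 1/16.

1/16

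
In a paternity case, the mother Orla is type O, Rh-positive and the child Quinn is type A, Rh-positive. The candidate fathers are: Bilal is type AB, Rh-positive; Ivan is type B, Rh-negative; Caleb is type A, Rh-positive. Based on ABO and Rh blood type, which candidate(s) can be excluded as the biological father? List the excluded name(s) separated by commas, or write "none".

A candidate is excluded only if no genotype consistent with his phenotype could produce a type A, Rh-positive child with a type O, Rh-positive mother.
Ivan (type B, Rh-): no genotype consistent with that phenotype can produce a type-A Rh+ child with a type-O mother.

Ivan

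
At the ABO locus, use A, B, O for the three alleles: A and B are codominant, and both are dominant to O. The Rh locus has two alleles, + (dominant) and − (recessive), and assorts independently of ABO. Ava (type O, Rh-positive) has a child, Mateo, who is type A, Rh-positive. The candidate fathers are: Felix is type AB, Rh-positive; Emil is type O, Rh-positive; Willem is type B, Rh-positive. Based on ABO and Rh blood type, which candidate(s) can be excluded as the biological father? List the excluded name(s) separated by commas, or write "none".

A candidate is excluded only if no genotype consistent with his phenotype could produce a type A, Rh-positive child with a type O, Rh-positive mother.
Emil (type O, Rh+): no genotype consistent with that phenotype can produce a type-A Rh+ child with a type-O mother.
Willem (type B, Rh+): no genotype consistent with that phenotype can produce a type-A Rh+ child with a type-O mother.

Emil, Willem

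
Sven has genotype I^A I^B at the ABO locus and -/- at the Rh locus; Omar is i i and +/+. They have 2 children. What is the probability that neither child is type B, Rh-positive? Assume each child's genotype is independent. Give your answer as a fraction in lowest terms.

ABO cross I^A I^B × i i → 1/2 A, 1/2 B.
Rh cross -/- × +/+ → 1 Rh+; so P(type B, Rh-positive) = 1/2 × 1 = 1/2 per child.
P(not type B, Rh-positive) = 1/2 for one child; (1/2)^2 = 1/4.

1/4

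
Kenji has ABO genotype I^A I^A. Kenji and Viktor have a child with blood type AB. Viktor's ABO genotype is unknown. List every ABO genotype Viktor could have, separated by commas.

For each candidate genotype of Viktor, check whether crossing it with I^A I^A can produce every observed child phenotype.
  I^A I^A → possible child types {A} ✗
  I^A I^B → possible child types {A, AB} ✓
  I^A i → possible child types {A} ✗
  I^B I^B → possible child types {AB} ✓
  I^B i → possible child types {A, AB} ✓
  i i → possible child types {A} ✗

I^A I^B, I^B I^B, I^B i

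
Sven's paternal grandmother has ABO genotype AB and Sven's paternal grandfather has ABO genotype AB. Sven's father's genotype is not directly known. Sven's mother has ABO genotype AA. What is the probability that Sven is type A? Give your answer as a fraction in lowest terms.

1/2

Sven's father's ABO genotype from AB × AB: 1/4 AA, 1/2 AB, 1/4 BB.
Crossing each possibility with the mother AA and summing P(type A): 1/4·1 + 1/2·1/2 + 1/4·0 = 1/2.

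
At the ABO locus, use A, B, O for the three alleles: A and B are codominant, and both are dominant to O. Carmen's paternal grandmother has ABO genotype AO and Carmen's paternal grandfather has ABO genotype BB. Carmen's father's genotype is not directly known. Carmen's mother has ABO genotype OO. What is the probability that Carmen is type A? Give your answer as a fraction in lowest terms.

1/4

Carmen's father's ABO genotype from AO × BB: 1/2 AB, 1/2 BO.
Crossing each possibility with the mother OO and summing P(type A): 1/2·1/2 + 1/2·0 = 1/4.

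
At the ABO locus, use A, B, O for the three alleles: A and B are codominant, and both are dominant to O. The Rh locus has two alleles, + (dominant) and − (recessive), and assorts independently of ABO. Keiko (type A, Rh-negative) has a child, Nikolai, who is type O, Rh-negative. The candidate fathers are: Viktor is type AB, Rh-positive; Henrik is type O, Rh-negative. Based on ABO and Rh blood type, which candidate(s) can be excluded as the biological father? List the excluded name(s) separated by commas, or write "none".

Viktor

A candidate is excluded only if no genotype consistent with his phenotype could produce a type O, Rh-negative child with a type A, Rh-negative mother.
Viktor (type AB, Rh+): no genotype consistent with that phenotype can produce a type-O Rh- child with a type-A mother.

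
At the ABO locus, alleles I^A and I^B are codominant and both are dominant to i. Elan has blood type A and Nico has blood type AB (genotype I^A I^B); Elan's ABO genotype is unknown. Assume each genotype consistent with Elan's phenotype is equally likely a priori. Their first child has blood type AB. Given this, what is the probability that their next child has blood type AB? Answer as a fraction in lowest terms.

5/12

Possible genotypes: Elan ∈ {I^A I^A, I^A i}; Nico ∈ {I^A I^B}.
Weight each parental genotype pair by prior × P(type-AB child):
  I^A I^A × I^A I^B: posterior weight 2/3; P(next child type AB) = 1/2.
  I^A i × I^A I^B: posterior weight 1/3; P(next child type AB) = 1/4.
Weighted sum = 5/12.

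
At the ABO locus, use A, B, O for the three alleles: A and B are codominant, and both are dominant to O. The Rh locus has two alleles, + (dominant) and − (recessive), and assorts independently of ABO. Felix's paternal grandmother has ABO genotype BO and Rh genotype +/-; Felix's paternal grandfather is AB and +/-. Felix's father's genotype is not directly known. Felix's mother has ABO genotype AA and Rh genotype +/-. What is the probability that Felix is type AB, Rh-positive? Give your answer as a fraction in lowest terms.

3/8

Felix's father's ABO genotype from BO × AB: 1/4 AB, 1/4 AO, 1/4 BB, 1/4 BO.
Crossing each possibility with the mother AA and summing P(type AB): 1/4·1/2 + 1/4·0 + 1/4·1 + 1/4·1/2 = 1/2.
Similarly for Rh via the father's Rh distribution: P(Rh+) = 3/4.
Independent loci: 1/2 × 3/4 = 3/8.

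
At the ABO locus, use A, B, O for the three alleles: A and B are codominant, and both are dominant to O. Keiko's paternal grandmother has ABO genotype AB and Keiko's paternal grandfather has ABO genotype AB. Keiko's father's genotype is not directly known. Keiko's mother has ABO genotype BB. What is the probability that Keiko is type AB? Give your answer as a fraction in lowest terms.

1/2

Keiko's father's ABO genotype from AB × AB: 1/4 AA, 1/2 AB, 1/4 BB.
Crossing each possibility with the mother BB and summing P(type AB): 1/4·1 + 1/2·1/2 + 1/4·0 = 1/2.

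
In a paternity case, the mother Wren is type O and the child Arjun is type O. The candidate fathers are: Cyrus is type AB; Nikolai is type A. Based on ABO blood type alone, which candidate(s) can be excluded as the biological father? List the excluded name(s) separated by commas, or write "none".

Cyrus

A candidate is excluded only if no genotype consistent with his phenotype could produce a type O child with a type O mother.
Cyrus (type AB): no genotype consistent with that phenotype can produce a type-O child with a type-O mother.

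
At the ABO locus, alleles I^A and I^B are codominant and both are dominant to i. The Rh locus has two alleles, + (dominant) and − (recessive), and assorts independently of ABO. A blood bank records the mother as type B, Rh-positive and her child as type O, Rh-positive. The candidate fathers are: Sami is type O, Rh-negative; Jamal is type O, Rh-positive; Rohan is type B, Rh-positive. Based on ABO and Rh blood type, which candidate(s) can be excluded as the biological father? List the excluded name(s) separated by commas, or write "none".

none

A candidate is excluded only if no genotype consistent with his phenotype could produce a type O, Rh-positive child with a type B, Rh-positive mother.
Every candidate has at least one consistent genotype combination, so none can be excluded.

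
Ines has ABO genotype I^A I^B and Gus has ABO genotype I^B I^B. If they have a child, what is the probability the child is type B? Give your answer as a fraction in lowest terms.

ABO cross I^A I^B × I^B I^B → offspring phenotypes: 1/2 B, 1/2 AB.
So P(type B) = 1/2.

1/2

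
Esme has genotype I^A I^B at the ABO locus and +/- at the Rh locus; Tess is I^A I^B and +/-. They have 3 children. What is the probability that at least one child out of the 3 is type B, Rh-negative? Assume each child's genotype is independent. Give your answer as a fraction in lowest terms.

721/4096

ABO cross I^A I^B × I^A I^B → 1/4 A, 1/4 B, 1/2 AB.
Rh cross +/- × +/- → 3/4 Rh+, 1/4 Rh-; so P(type B, Rh-negative) = 1/4 × 1/4 = 1/16 per child.
P(none) = (15/16)^3 = 3375/4096; P(at least one) = 1 − 3375/4096 = 721/4096.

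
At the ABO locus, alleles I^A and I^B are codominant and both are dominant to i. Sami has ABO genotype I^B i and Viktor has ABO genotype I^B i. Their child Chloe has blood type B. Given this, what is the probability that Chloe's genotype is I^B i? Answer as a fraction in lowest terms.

2/3

Cross I^B i × I^B i → 1/4 I^B I^B, 1/2 I^B i, 1/4 i i.
Type-B genotypes among offspring: I^B I^B (1/4), I^B i (1/2); total 3/4.
P(I^B i | type B) = (1/2) / (3/4) = 2/3.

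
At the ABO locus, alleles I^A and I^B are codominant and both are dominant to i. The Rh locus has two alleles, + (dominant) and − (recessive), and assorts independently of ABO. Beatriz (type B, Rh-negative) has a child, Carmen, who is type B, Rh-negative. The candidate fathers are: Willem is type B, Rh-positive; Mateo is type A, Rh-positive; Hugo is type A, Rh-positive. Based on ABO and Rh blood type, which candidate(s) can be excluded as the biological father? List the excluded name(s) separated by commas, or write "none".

A candidate is excluded only if no genotype consistent with his phenotype could produce a type B, Rh-negative child with a type B, Rh-negative mother.
Every candidate has at least one consistent genotype combination, so none can be excluded.

none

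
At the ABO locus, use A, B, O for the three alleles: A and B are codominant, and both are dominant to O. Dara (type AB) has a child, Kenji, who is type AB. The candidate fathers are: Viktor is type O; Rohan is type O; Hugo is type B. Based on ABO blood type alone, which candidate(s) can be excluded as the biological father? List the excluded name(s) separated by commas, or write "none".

A candidate is excluded only if no genotype consistent with his phenotype could produce a type AB child with a type AB mother.
Viktor (type O): no genotype consistent with that phenotype can produce a type-AB child with a type-AB mother.
Rohan (type O): no genotype consistent with that phenotype can produce a type-AB child with a type-AB mother.

Viktor, Rohan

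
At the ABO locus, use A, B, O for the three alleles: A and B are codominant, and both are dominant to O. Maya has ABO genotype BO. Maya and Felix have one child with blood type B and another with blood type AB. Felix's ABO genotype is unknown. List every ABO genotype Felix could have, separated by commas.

For each candidate genotype of Felix, check whether crossing it with BO can produce every observed child phenotype.
  AA → possible child types {A, AB} ✗
  AB → possible child types {A, B, AB} ✓
  AO → possible child types {O, A, B, AB} ✓
  BB → possible child types {B} ✗
  BO → possible child types {O, B} ✗
  OO → possible child types {O, B} ✗

AB, AO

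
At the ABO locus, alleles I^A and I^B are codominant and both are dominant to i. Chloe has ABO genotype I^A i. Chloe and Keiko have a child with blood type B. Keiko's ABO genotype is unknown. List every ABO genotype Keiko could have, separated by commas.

For each candidate genotype of Keiko, check whether crossing it with I^A i can produce every observed child phenotype.
  I^A I^A → possible child types {A} ✗
  I^A I^B → possible child types {A, B, AB} ✓
  I^A i → possible child types {O, A} ✗
  I^B I^B → possible child types {B, AB} ✓
  I^B i → possible child types {O, A, B, AB} ✓
  i i → possible child types {O, A} ✗

I^A I^B, I^B I^B, I^B i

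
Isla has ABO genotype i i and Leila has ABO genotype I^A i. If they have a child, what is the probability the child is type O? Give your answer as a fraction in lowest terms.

ABO cross i i × I^A i → offspring phenotypes: 1/2 O, 1/2 A.
So P(type O) = 1/2.

1/2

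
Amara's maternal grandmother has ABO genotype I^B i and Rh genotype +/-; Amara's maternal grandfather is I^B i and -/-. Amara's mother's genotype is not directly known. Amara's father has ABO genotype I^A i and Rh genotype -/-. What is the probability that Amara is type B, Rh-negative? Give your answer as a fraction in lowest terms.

Amara's mother's ABO genotype from I^B i × I^B i: 1/4 I^B I^B, 1/2 I^B i, 1/4 i i.
Crossing each possibility with the father I^A i and summing P(type B): 1/4·1/2 + 1/2·1/4 + 1/4·0 = 1/4.
Similarly for Rh via the mother's Rh distribution: P(Rh-) = 3/4.
Independent loci: 1/4 × 3/4 = 3/16.

3/16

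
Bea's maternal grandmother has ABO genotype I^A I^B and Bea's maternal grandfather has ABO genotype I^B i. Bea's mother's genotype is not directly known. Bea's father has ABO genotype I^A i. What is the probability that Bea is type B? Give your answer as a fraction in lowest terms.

1/4

Bea's mother's ABO genotype from I^A I^B × I^B i: 1/4 I^A I^B, 1/4 I^A i, 1/4 I^B I^B, 1/4 I^B i.
Crossing each possibility with the father I^A i and summing P(type B): 1/4·1/4 + 1/4·0 + 1/4·1/2 + 1/4·1/4 = 1/4.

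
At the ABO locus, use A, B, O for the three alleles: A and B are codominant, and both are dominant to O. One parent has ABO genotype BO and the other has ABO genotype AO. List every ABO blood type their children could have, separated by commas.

Gametes from BO × AO give offspring ABO genotypes AB, AO, BO, OO, i.e. phenotypes O, A, B, AB.

O, A, B, AB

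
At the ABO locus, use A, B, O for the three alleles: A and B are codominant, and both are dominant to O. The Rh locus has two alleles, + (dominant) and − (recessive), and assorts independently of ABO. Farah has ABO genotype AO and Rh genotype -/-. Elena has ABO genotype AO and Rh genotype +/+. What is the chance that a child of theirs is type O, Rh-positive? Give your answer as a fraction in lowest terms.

1/4

ABO cross AO × AO → offspring phenotypes: 1/4 O, 3/4 A.
Rh cross -/- × +/+ → 1 Rh+.
Independent loci: P(type O, Rh-positive) = 1/4 × 1 = 1/4.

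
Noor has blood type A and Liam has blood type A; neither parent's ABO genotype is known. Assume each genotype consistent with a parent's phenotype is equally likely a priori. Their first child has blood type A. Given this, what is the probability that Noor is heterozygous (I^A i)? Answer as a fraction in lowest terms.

7/15

Possible genotypes: Noor ∈ {I^A I^A, I^A i}; Liam ∈ {I^A I^A, I^A i}.
Weight each parental genotype pair by prior × P(type-A child):
  I^A I^A × I^A I^A: posterior weight 4/15.
  I^A I^A × I^A i: posterior weight 4/15.
  I^A i × I^A I^A: posterior weight 4/15.
  I^A i × I^A i: posterior weight 1/5.
Sum the posterior weight over pairs where Noor is I^A i: 7/15.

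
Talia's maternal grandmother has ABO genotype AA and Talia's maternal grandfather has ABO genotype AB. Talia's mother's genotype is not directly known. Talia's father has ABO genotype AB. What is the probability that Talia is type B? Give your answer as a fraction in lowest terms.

1/8

Talia's mother's ABO genotype from AA × AB: 1/2 AA, 1/2 AB.
Crossing each possibility with the father AB and summing P(type B): 1/2·0 + 1/2·1/4 = 1/8.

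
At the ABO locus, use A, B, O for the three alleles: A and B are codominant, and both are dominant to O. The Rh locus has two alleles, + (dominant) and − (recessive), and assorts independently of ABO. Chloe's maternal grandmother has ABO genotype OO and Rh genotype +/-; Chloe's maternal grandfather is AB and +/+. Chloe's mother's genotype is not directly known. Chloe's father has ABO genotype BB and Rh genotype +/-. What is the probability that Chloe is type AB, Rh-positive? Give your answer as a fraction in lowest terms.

Chloe's mother's ABO genotype from OO × AB: 1/2 AO, 1/2 BO.
Crossing each possibility with the father BB and summing P(type AB): 1/2·1/2 + 1/2·0 = 1/4.
Similarly for Rh via the mother's Rh distribution: P(Rh+) = 7/8.
Independent loci: 1/4 × 7/8 = 7/32.

7/32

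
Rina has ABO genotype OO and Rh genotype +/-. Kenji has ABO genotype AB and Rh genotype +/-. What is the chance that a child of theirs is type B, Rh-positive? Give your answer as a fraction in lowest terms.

ABO cross OO × AB → offspring phenotypes: 1/2 A, 1/2 B.
Rh cross +/- × +/- → 3/4 Rh+, 1/4 Rh-.
Independent loci: P(type B, Rh-positive) = 1/2 × 3/4 = 3/8.

3/8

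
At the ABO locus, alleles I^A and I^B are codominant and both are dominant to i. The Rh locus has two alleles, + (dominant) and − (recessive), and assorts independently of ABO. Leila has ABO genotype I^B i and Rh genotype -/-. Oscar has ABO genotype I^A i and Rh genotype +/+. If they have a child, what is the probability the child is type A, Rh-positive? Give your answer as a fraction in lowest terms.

1/4

ABO cross I^B i × I^A i → offspring phenotypes: 1/4 O, 1/4 A, 1/4 B, 1/4 AB.
Rh cross -/- × +/+ → 1 Rh+.
Independent loci: P(type A, Rh-positive) = 1/4 × 1 = 1/4.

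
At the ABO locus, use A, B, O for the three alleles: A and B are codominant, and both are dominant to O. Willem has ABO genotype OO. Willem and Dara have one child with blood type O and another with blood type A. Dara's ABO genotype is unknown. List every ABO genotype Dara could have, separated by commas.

AO

For each candidate genotype of Dara, check whether crossing it with OO can produce every observed child phenotype.
  AA → possible child types {A} ✗
  AB → possible child types {A, B} ✗
  AO → possible child types {O, A} ✓
  BB → possible child types {B} ✗
  BO → possible child types {O, B} ✗
  OO → possible child types {O} ✗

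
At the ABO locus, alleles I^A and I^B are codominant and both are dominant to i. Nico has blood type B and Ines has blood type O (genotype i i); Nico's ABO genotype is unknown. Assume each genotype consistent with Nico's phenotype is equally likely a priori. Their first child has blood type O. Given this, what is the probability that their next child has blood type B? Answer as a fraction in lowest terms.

Possible genotypes: Nico ∈ {I^B I^B, I^B i}; Ines ∈ {i i}.
Weight each parental genotype pair by prior × P(type-O child):
  I^B i × i i: posterior weight 1; P(next child type B) = 1/2.
Weighted sum = 1/2.

1/2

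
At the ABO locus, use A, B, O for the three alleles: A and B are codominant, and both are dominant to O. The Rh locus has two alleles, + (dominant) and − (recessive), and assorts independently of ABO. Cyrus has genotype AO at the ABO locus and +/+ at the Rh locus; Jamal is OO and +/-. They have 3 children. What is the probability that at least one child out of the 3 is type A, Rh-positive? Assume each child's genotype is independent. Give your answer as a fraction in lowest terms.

ABO cross AO × OO → 1/2 O, 1/2 A.
Rh cross +/+ × +/- → 1 Rh+; so P(type A, Rh-positive) = 1/2 × 1 = 1/2 per child.
P(none) = (1/2)^3 = 1/8; P(at least one) = 1 − 1/8 = 7/8.

7/8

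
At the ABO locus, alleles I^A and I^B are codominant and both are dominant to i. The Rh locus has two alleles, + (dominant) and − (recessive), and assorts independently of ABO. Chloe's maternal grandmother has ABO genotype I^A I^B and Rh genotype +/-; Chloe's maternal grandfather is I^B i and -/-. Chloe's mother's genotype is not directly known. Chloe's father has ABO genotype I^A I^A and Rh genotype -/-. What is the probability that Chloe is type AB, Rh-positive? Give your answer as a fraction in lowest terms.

Chloe's mother's ABO genotype from I^A I^B × I^B i: 1/4 I^A I^B, 1/4 I^A i, 1/4 I^B I^B, 1/4 I^B i.
Crossing each possibility with the father I^A I^A and summing P(type AB): 1/4·1/2 + 1/4·0 + 1/4·1 + 1/4·1/2 = 1/2.
Similarly for Rh via the mother's Rh distribution: P(Rh+) = 1/4.
Independent loci: 1/2 × 1/4 = 1/8.

1/8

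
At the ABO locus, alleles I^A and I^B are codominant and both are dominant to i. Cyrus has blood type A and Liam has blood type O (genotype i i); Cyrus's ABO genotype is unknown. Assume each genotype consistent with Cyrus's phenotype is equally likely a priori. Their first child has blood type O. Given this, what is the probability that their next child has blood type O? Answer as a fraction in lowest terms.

1/2

Possible genotypes: Cyrus ∈ {I^A I^A, I^A i}; Liam ∈ {i i}.
Weight each parental genotype pair by prior × P(type-O child):
  I^A i × i i: posterior weight 1; P(next child type O) = 1/2.
Weighted sum = 1/2.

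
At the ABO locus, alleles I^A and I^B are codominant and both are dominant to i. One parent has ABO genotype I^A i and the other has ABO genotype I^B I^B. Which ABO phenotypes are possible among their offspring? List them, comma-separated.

Gametes from I^A i × I^B I^B give offspring ABO genotypes I^A I^B, I^B i, i.e. phenotypes B, AB.

B, AB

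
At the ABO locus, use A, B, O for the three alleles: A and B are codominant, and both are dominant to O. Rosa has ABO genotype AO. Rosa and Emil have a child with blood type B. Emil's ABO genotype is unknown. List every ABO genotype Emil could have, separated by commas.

AB, BB, BO

For each candidate genotype of Emil, check whether crossing it with AO can produce every observed child phenotype.
  AA → possible child types {A} ✗
  AB → possible child types {A, B, AB} ✓
  AO → possible child types {O, A} ✗
  BB → possible child types {B, AB} ✓
  BO → possible child types {O, A, B, AB} ✓
  OO → possible child types {O, A} ✗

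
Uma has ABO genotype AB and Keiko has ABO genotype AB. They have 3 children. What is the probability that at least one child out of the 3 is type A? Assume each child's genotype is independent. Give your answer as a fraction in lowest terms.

ABO cross AB × AB → 1/4 A, 1/4 B, 1/2 AB.
So P(type A) = 1/4 per child.
P(none) = (3/4)^3 = 27/64; P(at least one) = 1 − 27/64 = 37/64.

37/64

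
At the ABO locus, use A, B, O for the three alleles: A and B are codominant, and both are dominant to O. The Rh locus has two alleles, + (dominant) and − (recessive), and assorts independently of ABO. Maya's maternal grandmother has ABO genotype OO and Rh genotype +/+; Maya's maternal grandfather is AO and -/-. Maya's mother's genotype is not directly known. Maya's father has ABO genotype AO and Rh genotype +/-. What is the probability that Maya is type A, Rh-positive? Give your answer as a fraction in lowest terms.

15/32

Maya's mother's ABO genotype from OO × AO: 1/2 AO, 1/2 OO.
Crossing each possibility with the father AO and summing P(type A): 1/2·3/4 + 1/2·1/2 = 5/8.
Similarly for Rh via the mother's Rh distribution: P(Rh+) = 3/4.
Independent loci: 5/8 × 3/4 = 15/32.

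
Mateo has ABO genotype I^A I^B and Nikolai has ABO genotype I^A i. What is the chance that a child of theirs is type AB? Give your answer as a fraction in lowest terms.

ABO cross I^A I^B × I^A i → offspring phenotypes: 1/2 A, 1/4 B, 1/4 AB.
So P(type AB) = 1/4.

1/4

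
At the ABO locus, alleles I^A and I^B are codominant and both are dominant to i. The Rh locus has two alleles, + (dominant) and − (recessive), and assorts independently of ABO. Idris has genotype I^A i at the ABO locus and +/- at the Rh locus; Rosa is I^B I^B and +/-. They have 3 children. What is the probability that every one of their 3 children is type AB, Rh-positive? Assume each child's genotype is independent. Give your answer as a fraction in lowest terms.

27/512

ABO cross I^A i × I^B I^B → 1/2 B, 1/2 AB.
Rh cross +/- × +/- → 3/4 Rh+, 1/4 Rh-; so P(type AB, Rh-positive) = 1/2 × 3/4 = 3/8 per child.
All 3 independent: (3/8)^3 = 27/512.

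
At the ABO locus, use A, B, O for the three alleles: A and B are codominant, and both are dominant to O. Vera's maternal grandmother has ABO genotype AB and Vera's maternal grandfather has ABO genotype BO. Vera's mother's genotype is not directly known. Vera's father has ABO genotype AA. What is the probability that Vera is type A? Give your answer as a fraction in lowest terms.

1/2

Vera's mother's ABO genotype from AB × BO: 1/4 AB, 1/4 AO, 1/4 BB, 1/4 BO.
Crossing each possibility with the father AA and summing P(type A): 1/4·1/2 + 1/4·1 + 1/4·0 + 1/4·1/2 = 1/2.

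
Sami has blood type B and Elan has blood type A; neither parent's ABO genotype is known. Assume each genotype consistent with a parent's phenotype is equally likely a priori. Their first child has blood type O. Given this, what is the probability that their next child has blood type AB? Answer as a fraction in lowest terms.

1/4

Possible genotypes: Sami ∈ {BB, BO}; Elan ∈ {AA, AO}.
Weight each parental genotype pair by prior × P(type-O child):
  BO × AO: posterior weight 1; P(next child type AB) = 1/4.
Weighted sum = 1/4.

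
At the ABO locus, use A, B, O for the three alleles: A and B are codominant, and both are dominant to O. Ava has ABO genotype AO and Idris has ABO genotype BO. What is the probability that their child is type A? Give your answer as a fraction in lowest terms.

1/4

ABO cross AO × BO → offspring phenotypes: 1/4 O, 1/4 A, 1/4 B, 1/4 AB.
So P(type A) = 1/4.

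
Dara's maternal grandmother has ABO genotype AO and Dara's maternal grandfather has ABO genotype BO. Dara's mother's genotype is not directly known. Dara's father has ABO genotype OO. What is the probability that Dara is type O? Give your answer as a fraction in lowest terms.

1/2

Dara's mother's ABO genotype from AO × BO: 1/4 AB, 1/4 AO, 1/4 BO, 1/4 OO.
Crossing each possibility with the father OO and summing P(type O): 1/4·0 + 1/4·1/2 + 1/4·1/2 + 1/4·1 = 1/2.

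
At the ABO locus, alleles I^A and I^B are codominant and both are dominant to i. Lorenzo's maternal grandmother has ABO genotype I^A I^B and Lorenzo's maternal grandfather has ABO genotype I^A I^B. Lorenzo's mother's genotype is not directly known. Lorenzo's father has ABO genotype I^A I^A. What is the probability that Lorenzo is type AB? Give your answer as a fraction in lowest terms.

1/2

Lorenzo's mother's ABO genotype from I^A I^B × I^A I^B: 1/4 I^A I^A, 1/2 I^A I^B, 1/4 I^B I^B.
Crossing each possibility with the father I^A I^A and summing P(type AB): 1/4·0 + 1/2·1/2 + 1/4·1 = 1/2.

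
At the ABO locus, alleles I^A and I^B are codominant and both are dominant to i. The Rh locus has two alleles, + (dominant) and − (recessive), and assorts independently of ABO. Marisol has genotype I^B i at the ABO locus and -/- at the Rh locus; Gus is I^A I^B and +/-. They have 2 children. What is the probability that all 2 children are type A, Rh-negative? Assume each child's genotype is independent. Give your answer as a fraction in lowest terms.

ABO cross I^B i × I^A I^B → 1/4 A, 1/2 B, 1/4 AB.
Rh cross -/- × +/- → 1/2 Rh+, 1/2 Rh-; so P(type A, Rh-negative) = 1/4 × 1/2 = 1/8 per child.
All 2 independent: (1/8)^2 = 1/64.

1/64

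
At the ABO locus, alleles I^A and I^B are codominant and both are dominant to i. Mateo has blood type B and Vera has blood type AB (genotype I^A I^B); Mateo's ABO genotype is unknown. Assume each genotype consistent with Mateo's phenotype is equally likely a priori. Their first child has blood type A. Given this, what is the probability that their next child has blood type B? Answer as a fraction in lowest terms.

Possible genotypes: Mateo ∈ {I^B I^B, I^B i}; Vera ∈ {I^A I^B}.
Weight each parental genotype pair by prior × P(type-A child):
  I^B i × I^A I^B: posterior weight 1; P(next child type B) = 1/2.
Weighted sum = 1/2.

1/2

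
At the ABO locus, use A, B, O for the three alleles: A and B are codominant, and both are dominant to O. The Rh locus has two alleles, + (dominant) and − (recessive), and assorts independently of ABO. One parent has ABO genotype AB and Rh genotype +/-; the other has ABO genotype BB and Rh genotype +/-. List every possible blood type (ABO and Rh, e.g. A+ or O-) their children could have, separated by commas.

B+, B-, AB+, AB-

Gametes from AB × BB give offspring ABO genotypes AB, BB, i.e. phenotypes B, AB.
Rh cross +/- × +/- → phenotypes Rh+, Rh-.
Combining independently: B+, B-, AB+, AB-.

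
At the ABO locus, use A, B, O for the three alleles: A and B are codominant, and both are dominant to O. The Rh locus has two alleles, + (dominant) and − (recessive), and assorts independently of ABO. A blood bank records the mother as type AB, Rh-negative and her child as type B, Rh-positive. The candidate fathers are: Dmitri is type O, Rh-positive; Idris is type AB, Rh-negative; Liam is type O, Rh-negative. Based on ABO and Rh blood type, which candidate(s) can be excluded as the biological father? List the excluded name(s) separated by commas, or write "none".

Idris, Liam

A candidate is excluded only if no genotype consistent with his phenotype could produce a type B, Rh-positive child with a type AB, Rh-negative mother.
Idris (type AB, Rh-): no genotype consistent with that phenotype can produce a type-B Rh+ child with a type-AB mother.
Liam (type O, Rh-): no genotype consistent with that phenotype can produce a type-B Rh+ child with a type-AB mother.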